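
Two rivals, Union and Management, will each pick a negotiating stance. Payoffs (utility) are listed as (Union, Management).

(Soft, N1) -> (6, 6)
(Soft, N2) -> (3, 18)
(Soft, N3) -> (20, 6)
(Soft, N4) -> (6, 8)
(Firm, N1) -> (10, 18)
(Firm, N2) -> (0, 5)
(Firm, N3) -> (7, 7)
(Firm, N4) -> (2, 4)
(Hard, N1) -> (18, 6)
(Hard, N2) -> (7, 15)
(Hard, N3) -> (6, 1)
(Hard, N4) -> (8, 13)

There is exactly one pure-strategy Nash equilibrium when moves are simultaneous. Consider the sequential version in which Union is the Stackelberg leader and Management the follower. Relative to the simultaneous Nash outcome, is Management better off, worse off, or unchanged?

better off

Management best-responds to each possible Union move:
- Soft: Management compares 6, 18, 6, 8 and picks N2; Union would get 3.
- Firm: Management compares 18, 5, 7, 4 and picks N1; Union would get 10.
- Hard: Management compares 6, 15, 1, 13 and picks N2; Union would get 7.
Among 3, 10, 7, the best is 10 at Firm. Subgame-perfect outcome: (Firm, N1) with payoffs (10, 18).
Under simultaneous play:
Union's best replies: N1→Hard; N2→Hard; N3→Soft; N4→Hard.
Management's best replies: Soft→N2; Firm→N1; Hard→N2.
Only (Hard, N2) has each player best-responding; Nash payoffs (7, 15).
Management earns 18 sequentially versus 15 at the Nash outcome: better off.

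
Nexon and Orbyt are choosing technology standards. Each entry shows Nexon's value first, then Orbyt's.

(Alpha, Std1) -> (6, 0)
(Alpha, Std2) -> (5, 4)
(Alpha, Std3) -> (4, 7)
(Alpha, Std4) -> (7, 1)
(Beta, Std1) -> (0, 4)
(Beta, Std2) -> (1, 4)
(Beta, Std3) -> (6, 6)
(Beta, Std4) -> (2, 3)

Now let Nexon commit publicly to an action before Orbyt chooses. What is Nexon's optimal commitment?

Orbyt best-responds to each possible Nexon move:
- Alpha: BR = Std3, leader payoff 4.
- Beta: BR = Std3, leader payoff 6.
Maximizing over 4, 6, Nexon chooses Beta. Subgame-perfect outcome: (Beta, Std3) with payoffs (6, 6).

Beta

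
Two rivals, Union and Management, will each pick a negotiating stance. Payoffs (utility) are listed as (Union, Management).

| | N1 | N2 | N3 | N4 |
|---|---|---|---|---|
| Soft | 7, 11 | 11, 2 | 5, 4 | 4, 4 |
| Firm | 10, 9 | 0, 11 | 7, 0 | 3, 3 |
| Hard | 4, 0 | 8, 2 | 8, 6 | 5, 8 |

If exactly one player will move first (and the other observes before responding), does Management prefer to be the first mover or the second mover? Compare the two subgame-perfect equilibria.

If Union leads: Management's best replies are Soft→N1, Firm→N2, Hard→N4; Union's induced payoffs 7, 0, 5; outcome (Soft, N1), payoffs (7, 11).
If Management leads: Union's best replies are N1→Firm, N2→Soft, N3→Hard, N4→Hard; Management's induced payoffs 9, 2, 6, 8; outcome (Firm, N1), payoffs (10, 9).
Management gets 9 moving first and 11 moving second, so Management prefers to move second.

second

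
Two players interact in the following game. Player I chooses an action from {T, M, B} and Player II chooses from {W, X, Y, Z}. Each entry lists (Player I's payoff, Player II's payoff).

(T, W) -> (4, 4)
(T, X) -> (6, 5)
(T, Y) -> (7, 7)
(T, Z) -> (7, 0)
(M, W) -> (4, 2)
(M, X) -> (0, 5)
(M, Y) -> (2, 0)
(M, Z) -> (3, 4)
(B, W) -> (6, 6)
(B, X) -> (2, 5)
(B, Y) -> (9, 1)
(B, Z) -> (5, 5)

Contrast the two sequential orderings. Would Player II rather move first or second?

second

If Player I leads: Player II's best replies are T→Y, M→X, B→W; Player I's induced payoffs 7, 0, 6; outcome (T, Y), payoffs (7, 7).
If Player II leads: Player I's best replies are W→B, X→T, Y→B, Z→T; Player II's induced payoffs 6, 5, 1, 0; outcome (B, W), payoffs (6, 6).
Player II gets 6 moving first and 7 moving second, so Player II prefers to move second.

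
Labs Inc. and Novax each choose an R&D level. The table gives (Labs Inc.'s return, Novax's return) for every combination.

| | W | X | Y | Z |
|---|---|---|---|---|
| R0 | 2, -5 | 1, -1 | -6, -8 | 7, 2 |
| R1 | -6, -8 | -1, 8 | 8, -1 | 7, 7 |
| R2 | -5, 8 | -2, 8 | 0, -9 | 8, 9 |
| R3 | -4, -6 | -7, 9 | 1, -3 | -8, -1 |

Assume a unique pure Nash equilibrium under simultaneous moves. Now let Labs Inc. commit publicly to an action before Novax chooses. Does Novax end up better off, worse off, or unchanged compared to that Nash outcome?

unchanged

Novax best-responds to each possible Labs Inc. move:
- R0: Novax compares -5, -1, -8, 2 and picks Z; Labs Inc. would get 7.
- R1: Novax compares -8, 8, -1, 7 and picks X; Labs Inc. would get -1.
- R2: Novax compares 8, 8, -9, 9 and picks Z; Labs Inc. would get 8.
- R3: Novax compares -6, 9, -3, -1 and picks X; Labs Inc. would get -7.
Among 7, -1, 8, -7, the best is 8 at R2. Subgame-perfect outcome: (R2, Z) with payoffs (8, 9).
For the simultaneous game, intersect best replies.
Labs Inc.'s best replies: W→R0; X→R0; Y→R1; Z→R2.
Novax's best replies: R0→Z; R1→X; R2→Z; R3→X.
Only (R2, Z) has each player best-responding; Nash payoffs (8, 9).
Novax earns 9 sequentially versus 9 at the Nash outcome: unchanged.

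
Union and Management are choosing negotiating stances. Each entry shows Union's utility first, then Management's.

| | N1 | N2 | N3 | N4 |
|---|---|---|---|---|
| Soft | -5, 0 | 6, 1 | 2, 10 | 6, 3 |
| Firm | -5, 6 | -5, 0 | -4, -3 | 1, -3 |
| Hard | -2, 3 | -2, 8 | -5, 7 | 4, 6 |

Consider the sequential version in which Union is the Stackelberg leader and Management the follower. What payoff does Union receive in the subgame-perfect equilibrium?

2

Work backward from Management's decision.
- Soft: Management compares 0, 1, 10, 3 and picks N3; Union would get 2.
- Firm: Management compares 6, 0, -3, -3 and picks N1; Union would get -5.
- Hard: Management compares 3, 8, 7, 6 and picks N2; Union would get -2.
Among 2, -5, -2, the best is 2 at Soft. Subgame-perfect outcome: (Soft, N3) with payoffs (2, 10).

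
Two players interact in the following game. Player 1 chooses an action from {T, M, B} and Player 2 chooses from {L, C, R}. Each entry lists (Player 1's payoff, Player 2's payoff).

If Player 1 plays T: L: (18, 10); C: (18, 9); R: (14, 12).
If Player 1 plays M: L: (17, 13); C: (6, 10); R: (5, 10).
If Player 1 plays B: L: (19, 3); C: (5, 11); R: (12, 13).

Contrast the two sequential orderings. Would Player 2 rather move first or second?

second

If Player 1 leads: Player 2's best replies are T→R, M→L, B→R; Player 1's induced payoffs 14, 17, 12; outcome (M, L), payoffs (17, 13).
If Player 2 leads: Player 1's best replies are L→B, C→T, R→T; Player 2's induced payoffs 3, 9, 12; outcome (T, R), payoffs (14, 12).
Player 2 gets 12 moving first and 13 moving second, so Player 2 prefers to move second.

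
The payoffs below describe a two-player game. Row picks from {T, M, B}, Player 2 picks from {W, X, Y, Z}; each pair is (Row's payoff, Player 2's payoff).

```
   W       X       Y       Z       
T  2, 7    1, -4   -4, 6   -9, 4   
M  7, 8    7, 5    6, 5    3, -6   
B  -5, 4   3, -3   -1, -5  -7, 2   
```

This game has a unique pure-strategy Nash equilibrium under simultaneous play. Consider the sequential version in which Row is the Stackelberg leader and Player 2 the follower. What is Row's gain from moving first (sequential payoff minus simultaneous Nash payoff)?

Solve by backward induction (Row leads).
- T: BR = W, leader payoff 2.
- M: BR = W, leader payoff 7.
- B: BR = W, leader payoff -5.
Among 2, 7, -5, the best is 7 at M. Subgame-perfect outcome: (M, W) with payoffs (7, 8).
Under simultaneous play:
Row's best replies: W→M; X→M; Y→M; Z→M.
Player 2's best replies: T→W; M→W; B→W.
Only (M, W) has each player best-responding; Nash payoffs (7, 8).
Row's commitment gain: 7 − 7 = 0.

0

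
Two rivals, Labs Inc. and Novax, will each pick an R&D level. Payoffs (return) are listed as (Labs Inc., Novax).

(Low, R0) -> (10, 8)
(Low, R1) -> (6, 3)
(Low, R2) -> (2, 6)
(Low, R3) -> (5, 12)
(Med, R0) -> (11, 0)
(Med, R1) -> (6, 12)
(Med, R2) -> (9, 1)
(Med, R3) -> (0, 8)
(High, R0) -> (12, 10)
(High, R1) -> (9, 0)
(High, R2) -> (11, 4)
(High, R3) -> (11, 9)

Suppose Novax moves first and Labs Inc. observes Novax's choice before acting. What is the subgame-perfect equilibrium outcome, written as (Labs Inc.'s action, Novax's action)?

(High, R0)

Work backward from Labs Inc.'s decision.
- R0: BR = High, leader payoff 10.
- R1: BR = High, leader payoff 0.
- R2: BR = High, leader payoff 4.
- R3: BR = High, leader payoff 9.
Among 10, 0, 4, 9, the best is 10 at R0. Subgame-perfect outcome: (High, R0) with payoffs (12, 10).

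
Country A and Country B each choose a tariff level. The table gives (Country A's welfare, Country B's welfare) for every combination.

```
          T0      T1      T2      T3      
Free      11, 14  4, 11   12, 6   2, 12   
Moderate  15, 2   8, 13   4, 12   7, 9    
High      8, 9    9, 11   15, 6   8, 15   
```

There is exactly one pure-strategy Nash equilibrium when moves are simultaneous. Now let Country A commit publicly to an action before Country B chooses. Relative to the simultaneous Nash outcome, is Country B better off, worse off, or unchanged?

Country B best-responds to each possible Country A move:
- Free: Country B compares 14, 11, 6, 12 and picks T0; Country A would get 11.
- Moderate: Country B compares 2, 13, 12, 9 and picks T1; Country A would get 8.
- High: Country B compares 9, 11, 6, 15 and picks T3; Country A would get 8.
Country A's induced payoffs are 11, 8, 8, so Country A commits to Free. Subgame-perfect outcome: (Free, T0) with payoffs (11, 14).
Now find the simultaneous Nash equilibrium.
Country A's best replies: T0→Moderate; T1→High; T2→High; T3→High.
Country B's best replies: Free→T0; Moderate→T1; High→T3.
The unique mutual best reply is (High, T3), giving (8, 15).
Country B earns 14 sequentially versus 15 at the Nash outcome: worse off.

worse off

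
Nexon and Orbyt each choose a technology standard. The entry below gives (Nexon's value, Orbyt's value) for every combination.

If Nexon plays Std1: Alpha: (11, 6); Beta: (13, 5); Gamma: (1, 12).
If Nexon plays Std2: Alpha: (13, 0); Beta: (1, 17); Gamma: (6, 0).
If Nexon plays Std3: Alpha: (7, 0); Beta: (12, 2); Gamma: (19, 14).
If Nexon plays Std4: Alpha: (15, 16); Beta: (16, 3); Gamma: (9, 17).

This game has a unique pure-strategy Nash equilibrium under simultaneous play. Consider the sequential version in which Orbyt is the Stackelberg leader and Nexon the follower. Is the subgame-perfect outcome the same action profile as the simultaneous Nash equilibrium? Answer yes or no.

no

Backward induction with Orbyt moving first.
- Alpha → Nexon plays Std4 (best of 11, 13, 7, 15); Orbyt gets 16.
- Beta → Nexon plays Std4 (best of 13, 1, 12, 16); Orbyt gets 3.
- Gamma → Nexon plays Std3 (best of 1, 6, 19, 9); Orbyt gets 14.
Maximizing over 16, 3, 14, Orbyt chooses Alpha. Subgame-perfect outcome: (Std4, Alpha) with payoffs (15, 16).
Now find the simultaneous Nash equilibrium.
Nexon's best replies: Alpha→Std4; Beta→Std4; Gamma→Std3.
Orbyt's best replies: Std1→Gamma; Std2→Beta; Std3→Gamma; Std4→Gamma.
Only (Std3, Gamma) has each player best-responding; Nash payoffs (19, 14).
Sequential outcome (Std4, Alpha) differs from the Nash profile (Std3, Gamma).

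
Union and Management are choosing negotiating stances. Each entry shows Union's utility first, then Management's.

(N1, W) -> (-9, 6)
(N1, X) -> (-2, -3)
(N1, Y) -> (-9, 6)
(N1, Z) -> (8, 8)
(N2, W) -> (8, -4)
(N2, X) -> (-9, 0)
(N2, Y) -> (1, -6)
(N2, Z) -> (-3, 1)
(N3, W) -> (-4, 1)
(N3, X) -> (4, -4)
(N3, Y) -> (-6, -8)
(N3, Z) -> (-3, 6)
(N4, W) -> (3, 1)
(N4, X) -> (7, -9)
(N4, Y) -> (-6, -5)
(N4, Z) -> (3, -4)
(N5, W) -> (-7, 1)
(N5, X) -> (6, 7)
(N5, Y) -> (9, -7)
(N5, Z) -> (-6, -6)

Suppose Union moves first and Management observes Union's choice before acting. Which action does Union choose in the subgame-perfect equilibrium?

Backward induction with Union moving first.
- N1: Management compares 6, -3, 6, 8 and picks Z; Union would get 8.
- N2: Management compares -4, 0, -6, 1 and picks Z; Union would get -3.
- N3: Management compares 1, -4, -8, 6 and picks Z; Union would get -3.
- N4: Management compares 1, -9, -5, -4 and picks W; Union would get 3.
- N5: Management compares 1, 7, -7, -6 and picks X; Union would get 6.
Among 8, -3, -3, 3, 6, the best is 8 at N1. Subgame-perfect outcome: (N1, Z) with payoffs (8, 8).

N1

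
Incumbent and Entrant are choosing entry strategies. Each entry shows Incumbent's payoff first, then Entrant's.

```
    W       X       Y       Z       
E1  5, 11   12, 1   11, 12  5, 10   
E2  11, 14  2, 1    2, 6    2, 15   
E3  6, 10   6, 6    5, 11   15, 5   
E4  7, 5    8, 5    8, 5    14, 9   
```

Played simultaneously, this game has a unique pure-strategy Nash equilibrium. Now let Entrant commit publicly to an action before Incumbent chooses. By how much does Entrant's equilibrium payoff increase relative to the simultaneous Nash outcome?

2

Work backward from Incumbent's decision.
- W: Incumbent compares 5, 11, 6, 7 and picks E2; Entrant would get 14.
- X: Incumbent compares 12, 2, 6, 8 and picks E1; Entrant would get 1.
- Y: Incumbent compares 11, 2, 5, 8 and picks E1; Entrant would get 12.
- Z: Incumbent compares 5, 2, 15, 14 and picks E3; Entrant would get 5.
Maximizing over 14, 1, 12, 5, Entrant chooses W. Subgame-perfect outcome: (E2, W) with payoffs (11, 14).
Now find the simultaneous Nash equilibrium.
Incumbent's best replies: W→E2; X→E1; Y→E1; Z→E3.
Entrant's best replies: E1→Y; E2→Z; E3→Y; E4→Z.
The unique mutual best reply is (E1, Y), giving (11, 12).
Entrant's commitment gain: 14 − 12 = 2.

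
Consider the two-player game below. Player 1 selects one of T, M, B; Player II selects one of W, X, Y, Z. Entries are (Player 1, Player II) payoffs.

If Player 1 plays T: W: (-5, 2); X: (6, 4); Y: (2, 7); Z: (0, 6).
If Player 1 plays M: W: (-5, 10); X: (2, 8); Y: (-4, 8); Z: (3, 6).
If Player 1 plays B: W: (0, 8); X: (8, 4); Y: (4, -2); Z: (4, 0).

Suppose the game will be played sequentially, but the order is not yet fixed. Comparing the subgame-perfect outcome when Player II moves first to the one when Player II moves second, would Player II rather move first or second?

If Player 1 leads: Player II's best replies are T→Y, M→W, B→W; Player 1's induced payoffs 2, -5, 0; outcome (T, Y), payoffs (2, 7).
If Player II leads: Player 1's best replies are W→B, X→B, Y→B, Z→B; Player II's induced payoffs 8, 4, -2, 0; outcome (B, W), payoffs (0, 8).
Player II gets 8 moving first and 7 moving second, so Player II prefers to move first.

first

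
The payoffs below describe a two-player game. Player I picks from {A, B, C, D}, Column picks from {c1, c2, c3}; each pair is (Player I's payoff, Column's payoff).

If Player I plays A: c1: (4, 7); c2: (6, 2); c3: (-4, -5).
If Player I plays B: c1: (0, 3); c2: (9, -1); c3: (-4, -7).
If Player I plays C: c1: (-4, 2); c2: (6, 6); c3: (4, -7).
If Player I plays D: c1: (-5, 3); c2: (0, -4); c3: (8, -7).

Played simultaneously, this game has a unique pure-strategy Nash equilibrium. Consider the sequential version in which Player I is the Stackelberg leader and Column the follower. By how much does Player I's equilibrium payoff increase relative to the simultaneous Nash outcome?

Work backward from Column's decision.
- A: Column compares 7, 2, -5 and picks c1; Player I would get 4.
- B: Column compares 3, -1, -7 and picks c1; Player I would get 0.
- C: Column compares 2, 6, -7 and picks c2; Player I would get 6.
- D: Column compares 3, -4, -7 and picks c1; Player I would get -5.
Among 4, 0, 6, -5, the best is 6 at C. Subgame-perfect outcome: (C, c2) with payoffs (6, 6).
Now find the simultaneous Nash equilibrium.
Player I's best replies: c1→A; c2→B; c3→D.
Column's best replies: A→c1; B→c1; C→c2; D→c1.
The unique mutual best reply is (A, c1), giving (4, 7).
Player I's commitment gain: 6 − 4 = 2.

2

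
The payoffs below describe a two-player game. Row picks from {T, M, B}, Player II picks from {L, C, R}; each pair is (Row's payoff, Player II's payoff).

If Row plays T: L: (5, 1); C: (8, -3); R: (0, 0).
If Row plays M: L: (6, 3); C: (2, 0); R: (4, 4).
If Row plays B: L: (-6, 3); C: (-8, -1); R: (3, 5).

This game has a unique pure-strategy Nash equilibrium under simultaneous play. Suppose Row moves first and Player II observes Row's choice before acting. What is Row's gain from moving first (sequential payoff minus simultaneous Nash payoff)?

Player II best-responds to each possible Row move:
- T: Player II compares 1, -3, 0 and picks L; Row would get 5.
- M: Player II compares 3, 0, 4 and picks R; Row would get 4.
- B: Player II compares 3, -1, 5 and picks R; Row would get 3.
Among 5, 4, 3, the best is 5 at T. Subgame-perfect outcome: (T, L) with payoffs (5, 1).
Under simultaneous play:
Row's best replies: L→M; C→T; R→M.
Player II's best replies: T→L; M→R; B→R.
The unique mutual best reply is (M, R), giving (4, 4).
Row's commitment gain: 5 − 4 = 1.

1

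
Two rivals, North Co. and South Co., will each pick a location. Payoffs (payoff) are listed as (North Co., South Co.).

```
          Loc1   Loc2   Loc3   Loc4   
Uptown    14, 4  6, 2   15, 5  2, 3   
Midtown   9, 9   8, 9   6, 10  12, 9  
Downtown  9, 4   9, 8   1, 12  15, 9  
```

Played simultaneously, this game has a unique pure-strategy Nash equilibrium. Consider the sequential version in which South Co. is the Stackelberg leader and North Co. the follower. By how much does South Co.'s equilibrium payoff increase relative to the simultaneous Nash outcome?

Solve by backward induction (South Co. leads).
- Loc1: North Co. compares 14, 9, 9 and picks Uptown; South Co. would get 4.
- Loc2: North Co. compares 6, 8, 9 and picks Downtown; South Co. would get 8.
- Loc3: North Co. compares 15, 6, 1 and picks Uptown; South Co. would get 5.
- Loc4: North Co. compares 2, 12, 15 and picks Downtown; South Co. would get 9.
Maximizing over 4, 8, 5, 9, South Co. chooses Loc4. Subgame-perfect outcome: (Downtown, Loc4) with payoffs (15, 9).
Now find the simultaneous Nash equilibrium.
North Co.'s best replies: Loc1→Uptown; Loc2→Downtown; Loc3→Uptown; Loc4→Downtown.
South Co.'s best replies: Uptown→Loc3; Midtown→Loc3; Downtown→Loc3.
Only (Uptown, Loc3) has each player best-responding; Nash payoffs (15, 5).
South Co.'s commitment gain: 9 − 5 = 4.

4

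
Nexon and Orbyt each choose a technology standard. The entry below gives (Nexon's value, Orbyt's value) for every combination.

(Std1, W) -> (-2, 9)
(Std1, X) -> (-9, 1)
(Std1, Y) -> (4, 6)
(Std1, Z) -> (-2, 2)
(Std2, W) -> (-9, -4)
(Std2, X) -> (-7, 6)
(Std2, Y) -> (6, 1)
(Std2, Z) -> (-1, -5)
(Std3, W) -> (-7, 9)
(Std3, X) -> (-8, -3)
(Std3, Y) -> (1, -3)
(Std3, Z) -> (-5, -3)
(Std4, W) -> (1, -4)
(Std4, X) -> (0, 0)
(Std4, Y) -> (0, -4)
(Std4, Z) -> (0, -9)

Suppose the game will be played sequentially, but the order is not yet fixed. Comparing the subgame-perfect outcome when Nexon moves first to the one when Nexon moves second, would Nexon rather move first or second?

If Nexon leads: Orbyt's best replies are Std1→W, Std2→X, Std3→W, Std4→X; Nexon's induced payoffs -2, -7, -7, 0; outcome (Std4, X), payoffs (0, 0).
If Orbyt leads: Nexon's best replies are W→Std4, X→Std4, Y→Std2, Z→Std4; Orbyt's induced payoffs -4, 0, 1, -9; outcome (Std2, Y), payoffs (6, 1).
Nexon gets 0 moving first and 6 moving second, so Nexon prefers to move second.

second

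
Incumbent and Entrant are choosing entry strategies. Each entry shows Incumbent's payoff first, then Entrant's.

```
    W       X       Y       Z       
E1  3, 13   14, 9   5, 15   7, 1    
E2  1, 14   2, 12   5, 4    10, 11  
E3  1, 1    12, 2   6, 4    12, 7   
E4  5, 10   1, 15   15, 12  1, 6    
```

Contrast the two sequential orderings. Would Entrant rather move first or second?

If Incumbent leads: Entrant's best replies are E1→Y, E2→W, E3→Z, E4→X; Incumbent's induced payoffs 5, 1, 12, 1; outcome (E3, Z), payoffs (12, 7).
If Entrant leads: Incumbent's best replies are W→E4, X→E1, Y→E4, Z→E3; Entrant's induced payoffs 10, 9, 12, 7; outcome (E4, Y), payoffs (15, 12).
Entrant gets 12 moving first and 7 moving second, so Entrant prefers to move first.

first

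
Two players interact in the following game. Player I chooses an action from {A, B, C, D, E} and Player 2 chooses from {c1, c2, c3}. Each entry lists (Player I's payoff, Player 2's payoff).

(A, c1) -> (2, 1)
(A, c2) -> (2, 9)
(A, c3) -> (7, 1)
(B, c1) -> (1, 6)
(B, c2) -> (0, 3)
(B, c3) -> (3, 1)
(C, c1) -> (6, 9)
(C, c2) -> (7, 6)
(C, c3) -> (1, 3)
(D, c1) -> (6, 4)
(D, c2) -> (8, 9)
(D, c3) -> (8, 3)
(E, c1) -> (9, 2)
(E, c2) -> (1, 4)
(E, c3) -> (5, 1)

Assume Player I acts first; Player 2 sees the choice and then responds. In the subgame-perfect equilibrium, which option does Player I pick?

D

Player 2 best-responds to each possible Player I move:
- A: BR = c2, leader payoff 2.
- B: BR = c1, leader payoff 1.
- C: BR = c1, leader payoff 6.
- D: BR = c2, leader payoff 8.
- E: BR = c2, leader payoff 1.
Player I's induced payoffs are 2, 1, 6, 8, 1, so Player I commits to D. Subgame-perfect outcome: (D, c2) with payoffs (8, 9).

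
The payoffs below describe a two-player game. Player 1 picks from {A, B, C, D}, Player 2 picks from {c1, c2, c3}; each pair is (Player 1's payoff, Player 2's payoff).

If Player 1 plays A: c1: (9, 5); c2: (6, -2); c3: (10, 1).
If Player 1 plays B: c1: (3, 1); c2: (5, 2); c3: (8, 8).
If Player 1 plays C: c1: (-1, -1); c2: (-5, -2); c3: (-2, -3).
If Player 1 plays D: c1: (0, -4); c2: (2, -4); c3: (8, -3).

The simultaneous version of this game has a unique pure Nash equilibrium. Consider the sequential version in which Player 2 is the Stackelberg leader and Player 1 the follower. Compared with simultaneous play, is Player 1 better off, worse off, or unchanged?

Solve by backward induction (Player 2 leads).
- c1 → Player 1 plays A (best of 9, 3, -1, 0); Player 2 gets 5.
- c2 → Player 1 plays A (best of 6, 5, -5, 2); Player 2 gets -2.
- c3 → Player 1 plays A (best of 10, 8, -2, 8); Player 2 gets 1.
Maximizing over 5, -2, 1, Player 2 chooses c1. Subgame-perfect outcome: (A, c1) with payoffs (9, 5).
For the simultaneous game, intersect best replies.
Player 1's best replies: c1→A; c2→A; c3→A.
Player 2's best replies: A→c1; B→c3; C→c1; D→c3.
Only (A, c1) has each player best-responding; Nash payoffs (9, 5).
Player 1 earns 9 sequentially versus 9 at the Nash outcome: unchanged.

unchanged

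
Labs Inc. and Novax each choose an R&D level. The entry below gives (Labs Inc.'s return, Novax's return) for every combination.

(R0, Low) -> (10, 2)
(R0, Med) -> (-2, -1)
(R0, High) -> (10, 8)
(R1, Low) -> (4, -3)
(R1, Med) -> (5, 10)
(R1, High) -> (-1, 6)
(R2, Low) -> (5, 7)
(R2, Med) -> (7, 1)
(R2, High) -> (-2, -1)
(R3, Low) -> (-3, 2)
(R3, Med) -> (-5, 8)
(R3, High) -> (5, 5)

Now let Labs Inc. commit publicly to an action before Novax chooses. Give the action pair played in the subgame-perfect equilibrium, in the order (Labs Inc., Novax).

Novax best-responds to each possible Labs Inc. move:
- R0: BR = High, leader payoff 10.
- R1: BR = Med, leader payoff 5.
- R2: BR = Low, leader payoff 5.
- R3: BR = Med, leader payoff -5.
Among 10, 5, 5, -5, the best is 10 at R0. Subgame-perfect outcome: (R0, High) with payoffs (10, 8).

(R0, High)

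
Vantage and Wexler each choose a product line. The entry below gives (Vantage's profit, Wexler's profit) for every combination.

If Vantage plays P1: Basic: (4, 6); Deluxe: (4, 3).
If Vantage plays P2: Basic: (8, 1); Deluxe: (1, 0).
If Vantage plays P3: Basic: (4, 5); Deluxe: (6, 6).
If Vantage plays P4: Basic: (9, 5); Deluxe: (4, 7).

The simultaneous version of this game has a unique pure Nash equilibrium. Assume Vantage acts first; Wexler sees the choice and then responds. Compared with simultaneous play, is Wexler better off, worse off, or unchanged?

worse off

Backward induction with Vantage moving first.
- P1: BR = Basic, leader payoff 4.
- P2: BR = Basic, leader payoff 8.
- P3: BR = Deluxe, leader payoff 6.
- P4: BR = Deluxe, leader payoff 4.
Maximizing over 4, 8, 6, 4, Vantage chooses P2. Subgame-perfect outcome: (P2, Basic) with payoffs (8, 1).
Under simultaneous play:
Vantage's best replies: Basic→P4; Deluxe→P3.
Wexler's best replies: P1→Basic; P2→Basic; P3→Deluxe; P4→Deluxe.
The unique mutual best reply is (P3, Deluxe), giving (6, 6).
Wexler earns 1 sequentially versus 6 at the Nash outcome: worse off.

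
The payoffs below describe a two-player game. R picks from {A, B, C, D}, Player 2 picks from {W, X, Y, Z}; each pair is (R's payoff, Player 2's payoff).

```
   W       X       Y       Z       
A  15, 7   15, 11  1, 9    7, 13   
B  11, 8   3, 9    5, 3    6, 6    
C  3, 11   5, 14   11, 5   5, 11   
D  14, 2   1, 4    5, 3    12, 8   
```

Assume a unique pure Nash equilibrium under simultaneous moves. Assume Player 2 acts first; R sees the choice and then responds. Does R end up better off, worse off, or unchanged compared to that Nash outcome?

better off

Work backward from R's decision.
- W: BR = A, leader payoff 7.
- X: BR = A, leader payoff 11.
- Y: BR = C, leader payoff 5.
- Z: BR = D, leader payoff 8.
Among 7, 11, 5, 8, the best is 11 at X. Subgame-perfect outcome: (A, X) with payoffs (15, 11).
Under simultaneous play:
R's best replies: W→A; X→A; Y→C; Z→D.
Player 2's best replies: A→Z; B→X; C→X; D→Z.
Only (D, Z) has each player best-responding; Nash payoffs (12, 8).
R earns 15 sequentially versus 12 at the Nash outcome: better off.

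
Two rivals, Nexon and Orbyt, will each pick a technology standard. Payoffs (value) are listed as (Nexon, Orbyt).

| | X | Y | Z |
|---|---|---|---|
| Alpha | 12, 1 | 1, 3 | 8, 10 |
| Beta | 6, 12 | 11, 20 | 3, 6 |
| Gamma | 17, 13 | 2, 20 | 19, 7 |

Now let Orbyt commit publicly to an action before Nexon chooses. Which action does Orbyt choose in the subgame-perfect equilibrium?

Backward induction with Orbyt moving first.
- X → Nexon plays Gamma (best of 12, 6, 17); Orbyt gets 13.
- Y → Nexon plays Beta (best of 1, 11, 2); Orbyt gets 20.
- Z → Nexon plays Gamma (best of 8, 3, 19); Orbyt gets 7.
Maximizing over 13, 20, 7, Orbyt chooses Y. Subgame-perfect outcome: (Beta, Y) with payoffs (11, 20).

Y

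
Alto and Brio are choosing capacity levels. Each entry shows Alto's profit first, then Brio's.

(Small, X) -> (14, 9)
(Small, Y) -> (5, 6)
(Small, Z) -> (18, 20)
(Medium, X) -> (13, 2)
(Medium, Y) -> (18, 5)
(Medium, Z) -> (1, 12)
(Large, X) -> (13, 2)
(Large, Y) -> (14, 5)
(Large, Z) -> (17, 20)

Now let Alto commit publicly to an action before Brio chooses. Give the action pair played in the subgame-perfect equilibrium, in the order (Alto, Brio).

(Small, Z)

Backward induction with Alto moving first.
- Small: Brio compares 9, 6, 20 and picks Z; Alto would get 18.
- Medium: Brio compares 2, 5, 12 and picks Z; Alto would get 1.
- Large: Brio compares 2, 5, 20 and picks Z; Alto would get 17.
Alto's induced payoffs are 18, 1, 17, so Alto commits to Small. Subgame-perfect outcome: (Small, Z) with payoffs (18, 20).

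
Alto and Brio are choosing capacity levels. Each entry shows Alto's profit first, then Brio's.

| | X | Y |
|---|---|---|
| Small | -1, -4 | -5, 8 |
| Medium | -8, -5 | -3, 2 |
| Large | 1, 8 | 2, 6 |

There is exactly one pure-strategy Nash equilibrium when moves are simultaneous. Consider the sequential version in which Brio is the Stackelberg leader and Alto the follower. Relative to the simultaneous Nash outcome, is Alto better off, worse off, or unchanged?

Backward induction with Brio moving first.
- X: Alto compares -1, -8, 1 and picks Large; Brio would get 8.
- Y: Alto compares -5, -3, 2 and picks Large; Brio would get 6.
Brio's induced payoffs are 8, 6, so Brio commits to X. Subgame-perfect outcome: (Large, X) with payoffs (1, 8).
Now find the simultaneous Nash equilibrium.
Alto's best replies: X→Large; Y→Large.
Brio's best replies: Small→Y; Medium→Y; Large→X.
Only (Large, X) has each player best-responding; Nash payoffs (1, 8).
Alto earns 1 sequentially versus 1 at the Nash outcome: unchanged.

unchanged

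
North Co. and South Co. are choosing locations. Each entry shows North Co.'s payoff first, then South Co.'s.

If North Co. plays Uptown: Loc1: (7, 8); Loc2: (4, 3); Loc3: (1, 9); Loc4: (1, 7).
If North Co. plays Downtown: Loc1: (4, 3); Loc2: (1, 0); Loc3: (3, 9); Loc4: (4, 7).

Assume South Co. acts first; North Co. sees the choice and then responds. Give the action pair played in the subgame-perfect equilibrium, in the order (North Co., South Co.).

Work backward from North Co.'s decision.
- Loc1 → North Co. plays Uptown (best of 7, 4); South Co. gets 8.
- Loc2 → North Co. plays Uptown (best of 4, 1); South Co. gets 3.
- Loc3 → North Co. plays Downtown (best of 1, 3); South Co. gets 9.
- Loc4 → North Co. plays Downtown (best of 1, 4); South Co. gets 7.
Among 8, 3, 9, 7, the best is 9 at Loc3. Subgame-perfect outcome: (Downtown, Loc3) with payoffs (3, 9).

(Downtown, Loc3)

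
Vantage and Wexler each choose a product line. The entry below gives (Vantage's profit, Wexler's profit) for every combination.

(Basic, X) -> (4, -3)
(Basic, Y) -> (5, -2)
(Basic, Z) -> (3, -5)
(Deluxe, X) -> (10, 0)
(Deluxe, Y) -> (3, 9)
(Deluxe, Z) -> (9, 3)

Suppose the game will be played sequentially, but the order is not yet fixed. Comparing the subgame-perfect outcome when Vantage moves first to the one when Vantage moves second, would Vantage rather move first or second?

If Vantage leads: Wexler's best replies are Basic→Y, Deluxe→Y; Vantage's induced payoffs 5, 3; outcome (Basic, Y), payoffs (5, -2).
If Wexler leads: Vantage's best replies are X→Deluxe, Y→Basic, Z→Deluxe; Wexler's induced payoffs 0, -2, 3; outcome (Deluxe, Z), payoffs (9, 3).
Vantage gets 5 moving first and 9 moving second, so Vantage prefers to move second.

second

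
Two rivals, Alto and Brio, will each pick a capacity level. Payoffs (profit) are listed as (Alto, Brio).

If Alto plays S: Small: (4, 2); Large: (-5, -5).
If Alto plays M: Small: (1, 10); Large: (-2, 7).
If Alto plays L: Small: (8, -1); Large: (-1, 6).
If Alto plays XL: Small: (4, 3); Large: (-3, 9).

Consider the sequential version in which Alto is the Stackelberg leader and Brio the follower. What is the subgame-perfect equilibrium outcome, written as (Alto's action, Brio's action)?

(S, Small)

Solve by backward induction (Alto leads).
- S → Brio plays Small (best of 2, -5); Alto gets 4.
- M → Brio plays Small (best of 10, 7); Alto gets 1.
- L → Brio plays Large (best of -1, 6); Alto gets -1.
- XL → Brio plays Large (best of 3, 9); Alto gets -3.
Among 4, 1, -1, -3, the best is 4 at S. Subgame-perfect outcome: (S, Small) with payoffs (4, 2).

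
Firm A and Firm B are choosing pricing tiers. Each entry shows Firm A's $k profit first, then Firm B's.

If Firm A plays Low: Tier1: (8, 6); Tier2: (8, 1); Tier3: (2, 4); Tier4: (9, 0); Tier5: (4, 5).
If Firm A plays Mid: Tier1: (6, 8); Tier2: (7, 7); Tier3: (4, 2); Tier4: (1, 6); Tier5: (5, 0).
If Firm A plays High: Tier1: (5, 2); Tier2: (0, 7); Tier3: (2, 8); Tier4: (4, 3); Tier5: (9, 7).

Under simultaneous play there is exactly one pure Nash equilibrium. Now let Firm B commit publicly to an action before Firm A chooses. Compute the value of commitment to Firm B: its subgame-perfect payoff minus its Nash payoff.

1

Work backward from Firm A's decision.
- Tier1: Firm A compares 8, 6, 5 and picks Low; Firm B would get 6.
- Tier2: Firm A compares 8, 7, 0 and picks Low; Firm B would get 1.
- Tier3: Firm A compares 2, 4, 2 and picks Mid; Firm B would get 2.
- Tier4: Firm A compares 9, 1, 4 and picks Low; Firm B would get 0.
- Tier5: Firm A compares 4, 5, 9 and picks High; Firm B would get 7.
Maximizing over 6, 1, 2, 0, 7, Firm B chooses Tier5. Subgame-perfect outcome: (High, Tier5) with payoffs (9, 7).
Now find the simultaneous Nash equilibrium.
Firm A's best replies: Tier1→Low; Tier2→Low; Tier3→Mid; Tier4→Low; Tier5→High.
Firm B's best replies: Low→Tier1; Mid→Tier1; High→Tier3.
The unique mutual best reply is (Low, Tier1), giving (8, 6).
Firm B's commitment gain: 7 − 6 = 1.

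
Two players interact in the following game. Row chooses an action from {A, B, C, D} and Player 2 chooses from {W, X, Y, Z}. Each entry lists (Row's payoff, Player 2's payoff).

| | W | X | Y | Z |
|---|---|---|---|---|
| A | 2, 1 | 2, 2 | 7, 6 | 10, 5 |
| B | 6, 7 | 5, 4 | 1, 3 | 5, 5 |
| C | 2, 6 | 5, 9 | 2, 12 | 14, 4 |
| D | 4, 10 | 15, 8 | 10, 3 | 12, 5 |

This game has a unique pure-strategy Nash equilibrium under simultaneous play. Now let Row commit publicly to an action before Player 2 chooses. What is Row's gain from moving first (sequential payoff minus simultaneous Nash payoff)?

1

Work backward from Player 2's decision.
- A: Player 2 compares 1, 2, 6, 5 and picks Y; Row would get 7.
- B: Player 2 compares 7, 4, 3, 5 and picks W; Row would get 6.
- C: Player 2 compares 6, 9, 12, 4 and picks Y; Row would get 2.
- D: Player 2 compares 10, 8, 3, 5 and picks W; Row would get 4.
Row's induced payoffs are 7, 6, 2, 4, so Row commits to A. Subgame-perfect outcome: (A, Y) with payoffs (7, 6).
Now find the simultaneous Nash equilibrium.
Row's best replies: W→B; X→D; Y→D; Z→C.
Player 2's best replies: A→Y; B→W; C→Y; D→W.
Only (B, W) has each player best-responding; Nash payoffs (6, 7).
Row's commitment gain: 7 − 6 = 1.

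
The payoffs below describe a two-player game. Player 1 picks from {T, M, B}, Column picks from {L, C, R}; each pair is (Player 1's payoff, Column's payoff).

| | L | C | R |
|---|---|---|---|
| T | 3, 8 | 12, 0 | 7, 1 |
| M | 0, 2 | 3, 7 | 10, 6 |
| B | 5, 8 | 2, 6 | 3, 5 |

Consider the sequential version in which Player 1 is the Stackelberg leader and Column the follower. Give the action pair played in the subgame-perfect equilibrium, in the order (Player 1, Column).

Solve by backward induction (Player 1 leads).
- T: Column compares 8, 0, 1 and picks L; Player 1 would get 3.
- M: Column compares 2, 7, 6 and picks C; Player 1 would get 3.
- B: Column compares 8, 6, 5 and picks L; Player 1 would get 5.
Player 1's induced payoffs are 3, 3, 5, so Player 1 commits to B. Subgame-perfect outcome: (B, L) with payoffs (5, 8).

(B, L)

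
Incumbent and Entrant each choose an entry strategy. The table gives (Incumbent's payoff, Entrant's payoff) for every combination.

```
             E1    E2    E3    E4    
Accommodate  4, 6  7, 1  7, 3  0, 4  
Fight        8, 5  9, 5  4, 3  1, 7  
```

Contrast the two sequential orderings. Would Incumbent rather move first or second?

If Incumbent leads: Entrant's best replies are Accommodate→E1, Fight→E4; Incumbent's induced payoffs 4, 1; outcome (Accommodate, E1), payoffs (4, 6).
If Entrant leads: Incumbent's best replies are E1→Fight, E2→Fight, E3→Accommodate, E4→Fight; Entrant's induced payoffs 5, 5, 3, 7; outcome (Fight, E4), payoffs (1, 7).
Incumbent gets 4 moving first and 1 moving second, so Incumbent prefers to move first.

first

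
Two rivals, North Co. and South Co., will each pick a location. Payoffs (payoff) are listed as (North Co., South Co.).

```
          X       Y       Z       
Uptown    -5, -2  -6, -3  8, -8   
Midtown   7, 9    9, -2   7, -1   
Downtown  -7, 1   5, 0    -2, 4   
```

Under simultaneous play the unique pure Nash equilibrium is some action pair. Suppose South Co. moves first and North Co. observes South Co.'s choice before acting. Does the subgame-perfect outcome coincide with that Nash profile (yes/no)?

yes

North Co. best-responds to each possible South Co. move:
- X: BR = Midtown, leader payoff 9.
- Y: BR = Midtown, leader payoff -2.
- Z: BR = Uptown, leader payoff -8.
South Co.'s induced payoffs are 9, -2, -8, so South Co. commits to X. Subgame-perfect outcome: (Midtown, X) with payoffs (7, 9).
For the simultaneous game, intersect best replies.
North Co.'s best replies: X→Midtown; Y→Midtown; Z→Uptown.
South Co.'s best replies: Uptown→X; Midtown→X; Downtown→Z.
Only (Midtown, X) has each player best-responding; Nash payoffs (7, 9).
Sequential outcome (Midtown, X) coincides with the Nash profile (Midtown, X).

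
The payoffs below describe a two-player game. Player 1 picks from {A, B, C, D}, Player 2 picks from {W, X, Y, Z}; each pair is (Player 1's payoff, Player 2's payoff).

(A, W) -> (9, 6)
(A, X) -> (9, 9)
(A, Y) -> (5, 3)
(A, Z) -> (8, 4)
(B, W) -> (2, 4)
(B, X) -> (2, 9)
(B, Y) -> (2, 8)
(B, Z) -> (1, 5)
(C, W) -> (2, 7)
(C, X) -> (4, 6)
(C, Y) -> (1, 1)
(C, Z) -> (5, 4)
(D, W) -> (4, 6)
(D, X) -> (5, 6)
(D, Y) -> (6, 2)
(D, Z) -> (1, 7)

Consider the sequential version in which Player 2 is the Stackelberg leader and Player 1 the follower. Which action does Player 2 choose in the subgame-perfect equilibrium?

X

Player 1 best-responds to each possible Player 2 move:
- W: BR = A, leader payoff 6.
- X: BR = A, leader payoff 9.
- Y: BR = D, leader payoff 2.
- Z: BR = A, leader payoff 4.
Maximizing over 6, 9, 2, 4, Player 2 chooses X. Subgame-perfect outcome: (A, X) with payoffs (9, 9).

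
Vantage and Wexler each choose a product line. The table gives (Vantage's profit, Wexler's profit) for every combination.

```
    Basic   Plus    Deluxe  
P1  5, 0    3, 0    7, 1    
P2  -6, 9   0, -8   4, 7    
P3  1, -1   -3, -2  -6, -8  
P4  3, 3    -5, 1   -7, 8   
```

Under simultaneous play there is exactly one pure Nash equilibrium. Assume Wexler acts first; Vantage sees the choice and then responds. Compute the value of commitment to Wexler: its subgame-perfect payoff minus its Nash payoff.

0

Backward induction with Wexler moving first.
- Basic → Vantage plays P1 (best of 5, -6, 1, 3); Wexler gets 0.
- Plus → Vantage plays P1 (best of 3, 0, -3, -5); Wexler gets 0.
- Deluxe → Vantage plays P1 (best of 7, 4, -6, -7); Wexler gets 1.
Maximizing over 0, 0, 1, Wexler chooses Deluxe. Subgame-perfect outcome: (P1, Deluxe) with payoffs (7, 1).
Under simultaneous play:
Vantage's best replies: Basic→P1; Plus→P1; Deluxe→P1.
Wexler's best replies: P1→Deluxe; P2→Basic; P3→Basic; P4→Deluxe.
The unique mutual best reply is (P1, Deluxe), giving (7, 1).
Wexler's commitment gain: 1 − 1 = 0.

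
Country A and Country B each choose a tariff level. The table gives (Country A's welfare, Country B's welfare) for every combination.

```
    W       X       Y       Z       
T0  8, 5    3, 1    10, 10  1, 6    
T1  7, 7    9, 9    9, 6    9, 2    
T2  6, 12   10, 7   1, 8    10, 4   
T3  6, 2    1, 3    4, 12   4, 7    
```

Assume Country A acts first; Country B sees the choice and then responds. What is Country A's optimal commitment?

Solve by backward induction (Country A leads).
- T0: BR = Y, leader payoff 10.
- T1: BR = X, leader payoff 9.
- T2: BR = W, leader payoff 6.
- T3: BR = Y, leader payoff 4.
Maximizing over 10, 9, 6, 4, Country A chooses T0. Subgame-perfect outcome: (T0, Y) with payoffs (10, 10).

T0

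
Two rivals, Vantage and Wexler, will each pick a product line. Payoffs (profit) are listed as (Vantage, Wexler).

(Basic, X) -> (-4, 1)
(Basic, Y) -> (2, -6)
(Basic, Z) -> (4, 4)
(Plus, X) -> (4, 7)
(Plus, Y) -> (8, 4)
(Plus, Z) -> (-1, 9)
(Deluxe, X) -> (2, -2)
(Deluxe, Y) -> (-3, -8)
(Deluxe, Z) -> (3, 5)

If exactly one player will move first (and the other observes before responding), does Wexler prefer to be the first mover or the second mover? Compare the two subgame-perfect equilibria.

If Vantage leads: Wexler's best replies are Basic→Z, Plus→Z, Deluxe→Z; Vantage's induced payoffs 4, -1, 3; outcome (Basic, Z), payoffs (4, 4).
If Wexler leads: Vantage's best replies are X→Plus, Y→Plus, Z→Basic; Wexler's induced payoffs 7, 4, 4; outcome (Plus, X), payoffs (4, 7).
Wexler gets 7 moving first and 4 moving second, so Wexler prefers to move first.

first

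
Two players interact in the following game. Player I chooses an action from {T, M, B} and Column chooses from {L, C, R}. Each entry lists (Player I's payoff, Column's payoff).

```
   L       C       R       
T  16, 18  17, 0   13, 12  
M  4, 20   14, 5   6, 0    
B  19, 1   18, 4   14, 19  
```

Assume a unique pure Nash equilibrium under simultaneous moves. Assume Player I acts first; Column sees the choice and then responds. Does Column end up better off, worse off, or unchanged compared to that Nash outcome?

worse off

Solve by backward induction (Player I leads).
- T → Column plays L (best of 18, 0, 12); Player I gets 16.
- M → Column plays L (best of 20, 5, 0); Player I gets 4.
- B → Column plays R (best of 1, 4, 19); Player I gets 14.
Among 16, 4, 14, the best is 16 at T. Subgame-perfect outcome: (T, L) with payoffs (16, 18).
Now find the simultaneous Nash equilibrium.
Player I's best replies: L→B; C→B; R→B.
Column's best replies: T→L; M→L; B→R.
The unique mutual best reply is (B, R), giving (14, 19).
Column earns 18 sequentially versus 19 at the Nash outcome: worse off.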